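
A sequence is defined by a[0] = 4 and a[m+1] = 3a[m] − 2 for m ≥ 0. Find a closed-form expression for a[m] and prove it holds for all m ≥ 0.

Claim: a[m] = 3^{m+1} + 1.

Base case: a[0] = 4, and 3^{0+1} + 1 = 3 + 1 = 4.
Assume a[r] = 3^{r+1} + 1 for some r ≥ 0.
Then a[r+1] = 3a[r] − 2 = 3·(3^{r+1} + 1) − 2 = 3^{r+2} + 3 − 2 = 3^{r+2} + 1.
So the formula holds for r+1, and by induction a[m] = 3^{m+1} + 1 for all m ≥ 0.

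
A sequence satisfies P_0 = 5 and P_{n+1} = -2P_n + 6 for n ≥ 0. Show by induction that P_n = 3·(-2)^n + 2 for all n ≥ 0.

Base case: P_0 = 5, and 3·(-2)^0 + 2 = 3 + 2 = 5.
Assume P_k = 3·(-2)^k + 2 for some k ≥ 0.
Then P_{k+1} = -2P_k + 6 = -2·(3·(-2)^k + 2) + 6 = -6·(-2)^k − 4 + 6 = 3·(-2)^{k+1} + 2.
By induction, P_n = 3·(-2)^n + 2 for all n ≥ 0.

P_n = 3·(-2)^n + 2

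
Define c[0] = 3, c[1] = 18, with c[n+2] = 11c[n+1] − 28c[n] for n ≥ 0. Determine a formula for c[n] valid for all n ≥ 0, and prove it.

Claim: c[n] = 2·7^n + 4^n.

Base cases: c[0] = 3 and 2·7^0 + 4^0 = 3; c[1] = 18 and 2·7^1 + 4^1 = 18.
Assume c[i] = 2·7^i + 4^i for all 0 ≤ i ≤ j, where j ≥ 1.
Then c[j+1] = 11c[j] − 28c[j−1] = 11·(2·7^j + 4^j) − 28·(2·7^{j−1} + 4^{j−1}) = 2·(11·7 − 28)7^{j−1} + (11·4 − 28)4^{j−1} = 98·7^{j−1} + 16·4^{j−1} = 2·7^{j+1} + 4^{j+1}.
Hence c[n] = 2·7^n + 4^n for every n ≥ 0, by strong induction.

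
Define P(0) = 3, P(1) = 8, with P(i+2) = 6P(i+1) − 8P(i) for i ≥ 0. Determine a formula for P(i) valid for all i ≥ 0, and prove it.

Claim: P(i) = 4^i + 2·2^i.

Base cases: P(0) = 3 and 4^0 + 2·2^0 = 3; P(1) = 8 and 4^1 + 2·2^1 = 8.
Assume P(j) = 4^j + 2·2^j for all 0 ≤ j ≤ m, where m ≥ 1.
Then P(m+1) = 6P(m) − 8P(m−1) = 6·(4^m + 2·2^m) − 8·(4^{m−1} + 2·2^{m−1}) = (6·4 − 8)4^{m−1} + 2·(6·2 − 8)2^{m−1} = 16·4^{m−1} + 8·2^{m−1} = 4^{m+1} + 2·2^{m+1}.
By strong induction, P(i) = 4^i + 2·2^i for all i ≥ 0.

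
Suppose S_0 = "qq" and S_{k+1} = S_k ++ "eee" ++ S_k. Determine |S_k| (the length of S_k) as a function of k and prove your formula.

Claim: |S_k| = 5·2^k − 3.

Base case: |S_0| = 2, and 5·2^0 − 3 = 2.
Assume |S_r| = 5·2^r − 3.
Then |S_{r+1}| = |S_r| + 3 + |S_r| = 2|S_r| + 3 = 2(5·2^r − 3) + 3 = 5·2^{r+1} − 6 + 3 = 5·2^{r+1} − 3.
This completes the inductive step, so |S_k| = 5·2^k − 3 for all k ≥ 0.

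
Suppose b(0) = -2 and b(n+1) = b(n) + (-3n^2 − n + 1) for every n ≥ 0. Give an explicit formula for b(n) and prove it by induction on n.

Claim: b(n) = -n^3 + n^2 + n − 2.

Base case: b(0) = -2, and -0^3 + 0^2 + 0 − 2 = -2.
Assume b(k) = -k^3 + k^2 + k − 2.
Then b(k+1) = b(k) + (-3k^2 − k + 1) = (-k^3 + k^2 + k − 2) + (-3k^2 − k + 1) = -k^3 − 2k^2 − 1,
and -(k+1)^3 + (k+1)^2 + (k+1) − 2 = -k^3 − 2k^2 − 1.
This completes the inductive step, so b(n) = -n^3 + n^2 + n − 2 for all n ≥ 0.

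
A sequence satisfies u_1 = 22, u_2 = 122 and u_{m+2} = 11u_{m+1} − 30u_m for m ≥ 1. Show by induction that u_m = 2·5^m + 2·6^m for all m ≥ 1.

Base cases: u_1 = 22 and 2·5^1 + 2·6^1 = 22; u_2 = 122 and 2·5^2 + 2·6^2 = 122.
Assume u_j = 2·5^j + 2·6^j for all 1 ≤ j ≤ k, where k ≥ 2.
Then u_{k+1} = 11u_k − 30u_{k−1} = 11·(2·5^k + 2·6^k) − 30·(2·5^{k−1} + 2·6^{k−1}) = 2·(11·5 − 30)5^{k−1} + 2·(11·6 − 30)6^{k−1} = 50·5^{k−1} + 72·6^{k−1} = 2·5^{k+1} + 2·6^{k+1}.
This completes the inductive step, so u_m = 2·5^m + 2·6^m for all m ≥ 1.

u_m = 2·5^m + 2·6^m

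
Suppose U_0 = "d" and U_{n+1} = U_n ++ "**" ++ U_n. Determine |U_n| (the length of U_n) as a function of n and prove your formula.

Claim: |U_n| = 3·2^n − 2.

Base case: |U_0| = 1, and 3·2^0 − 2 = 1.
Assume |U_j| = 3·2^j − 2.
Then |U_{j+1}| = |U_j| + 2 + |U_j| = 2|U_j| + 2 = 2(3·2^j − 2) + 2 = 3·2^{j+1} − 4 + 2 = 3·2^{j+1} − 2.
So the formula holds for j+1, and by induction |U_n| = 3·2^n − 2 for all n ≥ 0.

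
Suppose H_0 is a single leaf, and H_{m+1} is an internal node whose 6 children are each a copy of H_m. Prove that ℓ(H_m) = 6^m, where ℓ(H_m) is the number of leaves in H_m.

Base case: ℓ(H_0) = 1, and 6^0 = 1.
Assume ℓ(H_k) = 6^k.
Then ℓ(H_{k+1}) = 6·ℓ(H_k) = 6·6^k = 6^{k+1}.
By induction, ℓ(H_m) = 6^m for all m ≥ 0.

ℓ(H_m) = 6^m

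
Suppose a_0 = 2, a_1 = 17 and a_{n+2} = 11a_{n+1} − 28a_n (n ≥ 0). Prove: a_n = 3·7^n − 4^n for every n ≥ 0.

Base cases: a_0 = 2 and 3·7^0 − 4^0 = 2; a_1 = 17 and 3·7^1 − 4^1 = 17.
Assume a_j = 3·7^j − 4^j for all 0 ≤ j ≤ m, where m ≥ 1.
Then a_{m+1} = 11a_m − 28a_{m−1} = 11·(3·7^m − 4^m) − 28·(3·7^{m−1} − 4^{m−1}) = 3·(11·7 − 28)7^{m−1} − (11·4 − 28)4^{m−1} = 147·7^{m−1} − 16·4^{m−1} = 3·7^{m+1} − 4^{m+1}.
This completes the inductive step, so a_n = 3·7^n − 4^n for all n ≥ 0.

a_n = 3·7^n − 4^n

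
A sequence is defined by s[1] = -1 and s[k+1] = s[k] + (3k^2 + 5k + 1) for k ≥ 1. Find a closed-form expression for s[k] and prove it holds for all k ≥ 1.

Claim: s[k] = k^3 + k^2 − k − 2.

Base case: s[1] = -1, and 1^3 + 1^2 − 1 − 2 = -1.
Assume s[j] = j^3 + j^2 − j − 2.
Then s[j+1] = s[j] + (3j^2 + 5j + 1) = (j^3 + j^2 − j − 2) + (3j^2 + 5j + 1) = j^3 + 4j^2 + 4j − 1,
and (j+1)^3 + (j+1)^2 − (j+1) − 2 = j^3 + 4j^2 + 4j − 1.
Hence s[k] = k^3 + k^2 − k − 2 for every k ≥ 1, by induction.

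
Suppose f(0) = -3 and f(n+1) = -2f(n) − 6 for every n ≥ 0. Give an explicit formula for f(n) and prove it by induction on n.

Claim: f(n) = -(-2)^n − 2.

Base case: f(0) = -3, and -(-2)^0 − 2 = -1 − 2 = -3.
Assume f(m) = -(-2)^m − 2 for some m ≥ 0.
Then f(m+1) = -2f(m) − 6 = -2·(-(-2)^m − 2) − 6 = 2·(-2)^m + 4 − 6 = -(-2)^{m+1} − 2.
This completes the inductive step, so f(n) = -(-2)^n − 2 for all n ≥ 0.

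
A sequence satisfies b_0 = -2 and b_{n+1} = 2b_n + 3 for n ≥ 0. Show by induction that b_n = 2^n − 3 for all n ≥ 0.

Base case: b_0 = -2, and 2^0 − 3 = 1 − 3 = -2.
Assume b_j = 2^j − 3 for some j ≥ 0.
Then b_{j+1} = 2b_j + 3 = 2·(2^j − 3) + 3 = 2^{j+1} − 6 + 3 = 2^{j+1} − 3.
Hence b_n = 2^n − 3 for every n ≥ 0, by induction.

b_n = 2^n − 3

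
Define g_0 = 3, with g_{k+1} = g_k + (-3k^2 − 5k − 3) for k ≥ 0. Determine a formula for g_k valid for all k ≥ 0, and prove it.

Claim: g_k = -k^3 − k^2 − k + 3.

Base case: g_0 = 3, and -0^3 − 0^2 − 0 + 3 = 3.
Assume g_r = -r^3 − r^2 − r + 3.
Then g_{r+1} = g_r + (-3r^2 − 5r − 3) = (-r^3 − r^2 − r + 3) + (-3r^2 − 5r − 3) = -r^3 − 4r^2 − 6r,
and -(r+1)^3 − (r+1)^2 − (r+1) + 3 = -r^3 − 4r^2 − 6r.
By induction, g_k = -k^3 − k^2 − k + 3 for all k ≥ 0.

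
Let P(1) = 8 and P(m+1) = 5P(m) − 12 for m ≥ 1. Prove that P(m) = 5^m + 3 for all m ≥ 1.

Base case: P(1) = 8, and 5^1 + 3 = 5 + 3 = 8.
Assume P(r) = 5^r + 3 for some r ≥ 1.
Then P(r+1) = 5P(r) − 12 = 5·(5^r + 3) − 12 = 5^{r+1} + 15 − 12 = 5^{r+1} + 3.
This completes the inductive step, so P(m) = 5^m + 3 for all m ≥ 1.

P(m) = 5^m + 3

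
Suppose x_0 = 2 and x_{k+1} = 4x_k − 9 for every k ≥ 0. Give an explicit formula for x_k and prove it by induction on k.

Claim: x_k = -4^k + 3.

Base case: x_0 = 2, and -4^0 + 3 = -1 + 3 = 2.
Assume x_r = -4^r + 3 for some r ≥ 0.
Then x_{r+1} = 4x_r − 9 = 4·(-4^r + 3) − 9 = -4^{r+1} + 12 − 9 = -4^{r+1} + 3.
Hence x_k = -4^k + 3 for every k ≥ 0, by induction.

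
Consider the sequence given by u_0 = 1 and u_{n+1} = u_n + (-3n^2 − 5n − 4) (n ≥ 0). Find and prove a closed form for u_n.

Claim: u_n = -n^3 − n^2 − 2n + 1.

Base case: u_0 = 1, and -0^3 − 0^2 − 2·0 + 1 = 1.
Assume u_k = -k^3 − k^2 − 2k + 1.
Then u_{k+1} = u_k + (-3k^2 − 5k − 4) = (-k^3 − k^2 − 2k + 1) + (-3k^2 − 5k − 4) = -k^3 − 4k^2 − 7k − 3,
and -(k+1)^3 − (k+1)^2 − 2·(k+1) + 1 = -k^3 − 4k^2 − 7k − 3.
By induction, u_n = -n^3 − n^2 − 2n + 1 for all n ≥ 0.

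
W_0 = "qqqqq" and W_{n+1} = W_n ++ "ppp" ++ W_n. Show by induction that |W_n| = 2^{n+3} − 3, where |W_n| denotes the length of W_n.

Base case: |W_0| = 5, and 2^{0+3} − 3 = 5.
Assume |W_r| = 2^{r+3} − 3.
Then |W_{r+1}| = |W_r| + 3 + |W_r| = 2|W_r| + 3 = 2(2^{r+3} − 3) + 3 = 2^{r+1+3} − 6 + 3 = 2^{r+1+3} − 3.
Hence |W_n| = 2^{n+3} − 3 for every n ≥ 0, by induction.

|W_n| = 2^{n+3} − 3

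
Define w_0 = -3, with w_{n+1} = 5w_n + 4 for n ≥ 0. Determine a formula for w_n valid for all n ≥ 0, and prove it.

Claim: w_n = -2·5^n − 1.

Base case: w_0 = -3, and -2·5^0 − 1 = -2 − 1 = -3.
Assume w_r = -2·5^r − 1 for some r ≥ 0.
Then w_{r+1} = 5w_r + 4 = 5·(-2·5^r − 1) + 4 = -10·5^r − 5 + 4 = -2·5^{r+1} − 1.
This completes the inductive step, so w_n = -2·5^n − 1 for all n ≥ 0.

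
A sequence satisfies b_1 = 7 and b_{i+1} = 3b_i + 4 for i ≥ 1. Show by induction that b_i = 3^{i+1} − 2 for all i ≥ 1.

Base case: b_1 = 7, and 3^{1+1} − 2 = 9 − 2 = 7.
Assume b_k = 3^{k+1} − 2 for some k ≥ 1.
Then b_{k+1} = 3b_k + 4 = 3·(3^{k+1} − 2) + 4 = 3^{k+2} − 6 + 4 = 3^{k+2} − 2.
By induction, b_i = 3^{i+1} − 2 for all i ≥ 1.

b_i = 3^{i+1} − 2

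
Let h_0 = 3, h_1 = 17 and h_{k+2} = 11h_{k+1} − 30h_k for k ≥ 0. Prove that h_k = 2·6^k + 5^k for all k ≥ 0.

Base cases: h_0 = 3 and 2·6^0 + 5^0 = 3; h_1 = 17 and 2·6^1 + 5^1 = 17.
Assume h_j = 2·6^j + 5^j for all 0 ≤ j ≤ m, where m ≥ 1.
Then h_{m+1} = 11h_m − 30h_{m−1} = 11·(2·6^m + 5^m) − 30·(2·6^{m−1} + 5^{m−1}) = 2·(11·6 − 30)6^{m−1} + (11·5 − 30)5^{m−1} = 72·6^{m−1} + 25·5^{m−1} = 2·6^{m+1} + 5^{m+1}.
This completes the inductive step, so h_k = 2·6^k + 5^k for all k ≥ 0.

h_k = 2·6^k + 5^k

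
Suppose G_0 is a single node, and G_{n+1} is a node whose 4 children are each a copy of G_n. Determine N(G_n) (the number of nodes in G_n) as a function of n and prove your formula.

Claim: N(G_n) = (4^{n+1} − 1)/3.

Base case: N(G_0) = 1, and (4^{0+1} − 1)/3 = 1.
Assume N(G_m) = (4^{m+1} − 1)/3.
Then N(G_{m+1}) = 1 + 4N(G_m) = 1 + 4·(4^{m+1} − 1)/3 = 1 + (4^{m+2} − 4)/3 = (3 + 4^{m+2} − 4)/3 = (4^{m+2} − 1)/3.
By induction, N(G_n) = (4^{n+1} − 1)/3 for all n ≥ 0.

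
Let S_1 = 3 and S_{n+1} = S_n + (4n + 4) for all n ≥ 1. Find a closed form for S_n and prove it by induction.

Claim: S_n = 2n^2 + 2n − 1.

Base case: S_1 = 3, and 2·1^2 + 2·1 − 1 = 3.
Assume S_j = 2j^2 + 2j − 1.
Then S_{j+1} = S_j + (4j + 4) = (2j^2 + 2j − 1) + (4j + 4) = 2j^2 + 6j + 3,
and 2·(j+1)^2 + 2·(j+1) − 1 = 2j^2 + 6j + 3.
By induction, S_n = 2n^2 + 2n − 1 for all n ≥ 1.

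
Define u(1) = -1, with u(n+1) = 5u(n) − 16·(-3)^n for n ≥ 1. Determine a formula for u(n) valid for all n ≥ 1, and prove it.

Claim: u(n) = 5^n + 2·(-3)^n.

Base case: u(1) = -1, and 5^1 + 2·(-3)^1 = 5 − 6 = -1.
Assume u(j) = 5^j + 2·(-3)^j for some j ≥ 1.
Then u(j+1) = 5u(j) − 16·(-3)^j = 5·(5^j + 2·(-3)^j) − 16·(-3)^j = 5^{j+1} + 10·(-3)^j − 16·(-3)^j = 5^{j+1} − 6·(-3)^j = 5^{j+1} + 2·(-3)^{j+1}.
This completes the inductive step, so u(n) = 5^n + 2·(-3)^n for all n ≥ 1.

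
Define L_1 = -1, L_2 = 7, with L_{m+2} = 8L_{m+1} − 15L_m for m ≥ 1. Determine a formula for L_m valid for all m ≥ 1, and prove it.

Claim: L_m = 5^m − 2·3^m.

Base cases: L_1 = -1 and 5^1 − 2·3^1 = -1; L_2 = 7 and 5^2 − 2·3^2 = 7.
Assume L_j = 5^j − 2·3^j for all 1 ≤ j ≤ r, where r ≥ 2.
Then L_{r+1} = 8L_r − 15L_{r−1} = 8·(5^r − 2·3^r) − 15·(5^{r−1} − 2·3^{r−1}) = (8·5 − 15)5^{r−1} − 2·(8·3 − 15)3^{r−1} = 25·5^{r−1} − 18·3^{r−1} = 5^{r+1} − 2·3^{r+1}.
Hence L_m = 5^m − 2·3^m for every m ≥ 1, by strong induction.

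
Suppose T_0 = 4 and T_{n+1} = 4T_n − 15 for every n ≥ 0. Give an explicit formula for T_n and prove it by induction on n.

Claim: T_n = -4^n + 5.

Base case: T_0 = 4, and -4^0 + 5 = -1 + 5 = 4.
Assume T_r = -4^r + 5 for some r ≥ 0.
Then T_{r+1} = 4T_r − 15 = 4·(-4^r + 5) − 15 = -4^{r+1} + 20 − 15 = -4^{r+1} + 5.
Hence T_n = -4^n + 5 for every n ≥ 0, by induction.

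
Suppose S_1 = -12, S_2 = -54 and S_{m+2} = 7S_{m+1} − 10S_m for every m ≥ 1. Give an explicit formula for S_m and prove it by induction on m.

Claim: S_m = -2^m − 2·5^m.

Base cases: S_1 = -12 and -2^1 − 2·5^1 = -12; S_2 = -54 and -2^2 − 2·5^2 = -54.
Assume S_j = -2^j − 2·5^j for all 1 ≤ j ≤ r, where r ≥ 2.
Then S_{r+1} = 7S_r − 10S_{r−1} = 7·(-2^r − 2·5^r) − 10·(-2^{r−1} − 2·5^{r−1}) = -(7·2 − 10)2^{r−1} − 2·(7·5 − 10)5^{r−1} = -4·2^{r−1} − 50·5^{r−1} = -2^{r+1} − 2·5^{r+1}.
By strong induction, S_m = -2^m − 2·5^m for all m ≥ 1.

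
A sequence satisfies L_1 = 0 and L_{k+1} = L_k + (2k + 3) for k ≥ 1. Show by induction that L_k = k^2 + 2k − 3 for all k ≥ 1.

Base case: L_1 = 0, and 1^2 + 2·1 − 3 = 0.
Assume L_m = m^2 + 2m − 3.
Then L_{m+1} = L_m + (2m + 3) = (m^2 + 2m − 3) + (2m + 3) = m^2 + 4m,
and (m+1)^2 + 2·(m+1) − 3 = m^2 + 4m.
This completes the inductive step, so L_k = k^2 + 2k − 3 for all k ≥ 1.

L_k = k^2 + 2k − 3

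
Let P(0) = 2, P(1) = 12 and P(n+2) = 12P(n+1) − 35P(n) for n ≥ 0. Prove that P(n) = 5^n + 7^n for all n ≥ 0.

Base cases: P(0) = 2 and 5^0 + 7^0 = 2; P(1) = 12 and 5^1 + 7^1 = 12.
Assume P(j) = 5^j + 7^j for all 0 ≤ j ≤ r, where r ≥ 1.
Then P(r+1) = 12P(r) − 35P(r−1) = 12·(5^r + 7^r) − 35·(5^{r−1} + 7^{r−1}) = (12·5 − 35)5^{r−1} + (12·7 − 35)7^{r−1} = 25·5^{r−1} + 49·7^{r−1} = 5^{r+1} + 7^{r+1}.
So the formula holds for r+1, and by strong induction P(n) = 5^n + 7^n for all n ≥ 0.

P(n) = 5^n + 7^n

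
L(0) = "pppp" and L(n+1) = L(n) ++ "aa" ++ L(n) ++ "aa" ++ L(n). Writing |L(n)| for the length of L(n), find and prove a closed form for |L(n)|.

Claim: |L(n)| = 6·3^n − 2.

Base case: |L(0)| = 4, and 6·3^0 − 2 = 4.
Assume |L(r)| = 6·3^r − 2.
Then |L(r+1)| = 3|L(r)| + 4 = 3(6·3^r − 2) + 4 = 6·3^{r+1} − 6 + 4 = 6·3^{r+1} − 2.
This completes the inductive step, so |L(n)| = 6·3^n − 2 for all n ≥ 0.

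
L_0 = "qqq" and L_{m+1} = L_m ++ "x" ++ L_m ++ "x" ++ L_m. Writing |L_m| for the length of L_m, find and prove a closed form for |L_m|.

Claim: |L_m| = 4·3^m − 1.

Base case: |L_0| = 3, and 4·3^0 − 1 = 3.
Assume |L_r| = 4·3^r − 1.
Then |L_{r+1}| = 3|L_r| + 2 = 3(4·3^r − 1) + 2 = 4·3^{r+1} − 3 + 2 = 4·3^{r+1} − 1.
Hence |L_m| = 4·3^m − 1 for every m ≥ 0, by induction.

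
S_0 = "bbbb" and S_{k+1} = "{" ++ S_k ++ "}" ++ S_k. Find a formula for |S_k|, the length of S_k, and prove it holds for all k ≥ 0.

Claim: |S_k| = 6·2^k − 2.

Base case: |S_0| = 4, and 6·2^0 − 2 = 4.
Assume |S_r| = 6·2^r − 2.
Then |S_{r+1}| = 1 + |S_r| + 1 + |S_r| = 2|S_r| + 2 = 2(6·2^r − 2) + 2 = 6·2^{r+1} − 4 + 2 = 6·2^{r+1} − 2.
So the formula holds for r+1, and by induction |S_k| = 6·2^k − 2 for all k ≥ 0.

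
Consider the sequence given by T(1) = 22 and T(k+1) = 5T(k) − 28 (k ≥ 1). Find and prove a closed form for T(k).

Claim: T(k) = 3·5^k + 7.

Base case: T(1) = 22, and 3·5^1 + 7 = 15 + 7 = 22.
Assume T(j) = 3·5^j + 7 for some j ≥ 1.
Then T(j+1) = 5T(j) − 28 = 5·(3·5^j + 7) − 28 = 15·5^j + 35 − 28 = 3·5^{j+1} + 7.
By induction, T(k) = 3·5^k + 7 for all k ≥ 1.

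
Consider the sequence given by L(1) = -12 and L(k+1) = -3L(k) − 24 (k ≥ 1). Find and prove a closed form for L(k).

Claim: L(k) = 2·(-3)^k − 6.

Base case: L(1) = -12, and 2·(-3)^1 − 6 = -6 − 6 = -12.
Assume L(j) = 2·(-3)^j − 6 for some j ≥ 1.
Then L(j+1) = -3L(j) − 24 = -3·(2·(-3)^j − 6) − 24 = -6·(-3)^j + 18 − 24 = 2·(-3)^{j+1} − 6.
This completes the inductive step, so L(k) = 2·(-3)^k − 6 for all k ≥ 1.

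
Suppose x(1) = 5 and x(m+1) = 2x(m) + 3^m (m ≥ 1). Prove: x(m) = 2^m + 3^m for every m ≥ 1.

Base case: x(1) = 5, and 2^1 + 3^1 = 2 + 3 = 5.
Assume x(r) = 2^r + 3^r for some r ≥ 1.
Then x(r+1) = 2x(r) + 3^r = 2·(2^r + 3^r) + 3^r = 2^{r+1} + 2·3^r + 3^r = 2^{r+1} + 3·3^r = 2^{r+1} + 3^{r+1}.
Hence x(m) = 2^m + 3^m for every m ≥ 1, by induction.

x(m) = 2^m + 3^m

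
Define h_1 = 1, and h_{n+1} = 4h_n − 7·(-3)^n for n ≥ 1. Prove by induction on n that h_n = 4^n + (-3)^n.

Base case: h_1 = 1, and 4^1 + (-3)^1 = 4 − 3 = 1.
Assume h_j = 4^j + (-3)^j for some j ≥ 1.
Then h_{j+1} = 4h_j − 7·(-3)^j = 4·(4^j + (-3)^j) − 7·(-3)^j = 4^{j+1} + 4·(-3)^j − 7·(-3)^j = 4^{j+1} − 3·(-3)^j = 4^{j+1} + (-3)^{j+1}.
This completes the inductive step, so h_n = 4^n + (-3)^n for all n ≥ 1.

h_n = 4^n + (-3)^n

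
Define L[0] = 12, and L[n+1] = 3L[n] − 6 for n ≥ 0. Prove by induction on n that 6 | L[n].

Base case: L[0] = 12 = 6·2, so 6 | L[0].
Assume 6 | L[j], so L[j] = 6t for some integer t.
Then L[j+1] = 3L[j] − 6 = 3·(6t) − 6 = 6(3t − 1), so 6 | L[j+1].
By induction, 6 | L[n] for all n ≥ 0.

6 | L[n]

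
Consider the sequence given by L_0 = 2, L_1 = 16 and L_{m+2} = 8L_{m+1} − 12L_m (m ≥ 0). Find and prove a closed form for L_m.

Claim: L_m = 3·6^m − 2^m.

Base cases: L_0 = 2 and 3·6^0 − 2^0 = 2; L_1 = 16 and 3·6^1 − 2^1 = 16.
Assume L_i = 3·6^i − 2^i for all 0 ≤ i ≤ j, where j ≥ 1.
Then L_{j+1} = 8L_j − 12L_{j−1} = 8·(3·6^j − 2^j) − 12·(3·6^{j−1} − 2^{j−1}) = 3·(8·6 − 12)6^{j−1} − (8·2 − 12)2^{j−1} = 108·6^{j−1} − 4·2^{j−1} = 3·6^{j+1} − 2^{j+1}.
Hence L_m = 3·6^m − 2^m for every m ≥ 0, by strong induction.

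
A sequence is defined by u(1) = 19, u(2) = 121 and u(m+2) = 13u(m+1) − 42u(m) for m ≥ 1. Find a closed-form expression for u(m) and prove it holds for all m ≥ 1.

Claim: u(m) = 2·6^m + 7^m.

Base cases: u(1) = 19 and 2·6^1 + 7^1 = 19; u(2) = 121 and 2·6^2 + 7^2 = 121.
Assume u(i) = 2·6^i + 7^i for all 1 ≤ i ≤ j, where j ≥ 2.
Then u(j+1) = 13u(j) − 42u(j−1) = 13·(2·6^j + 7^j) − 42·(2·6^{j−1} + 7^{j−1}) = 2·(13·6 − 42)6^{j−1} + (13·7 − 42)7^{j−1} = 72·6^{j−1} + 49·7^{j−1} = 2·6^{j+1} + 7^{j+1}.
By strong induction, u(m) = 2·6^m + 7^m for all m ≥ 1.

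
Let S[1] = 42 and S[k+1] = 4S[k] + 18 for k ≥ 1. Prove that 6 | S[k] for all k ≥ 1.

Base case: S[1] = 42 = 6·7, so 6 | S[1].
Assume 6 | S[m], so S[m] = 6t for some integer t.
Then S[m+1] = 4S[m] + 18 = 4·(6t) + 18 = 6(4t + 3), so 6 | S[m+1].
This completes the inductive step, so 6 | S[k] for all k ≥ 1.

6 | S[k]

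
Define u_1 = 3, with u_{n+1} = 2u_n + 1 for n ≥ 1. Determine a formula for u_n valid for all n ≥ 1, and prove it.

Claim: u_n = 2^{n+1} − 1.

Base case: u_1 = 3, and 2^{1+1} − 1 = 4 − 1 = 3.
Assume u_m = 2^{m+1} − 1 for some m ≥ 1.
Then u_{m+1} = 2u_m + 1 = 2·(2^{m+1} − 1) + 1 = 2^{m+2} − 2 + 1 = 2^{m+2} − 1.
So the formula holds for m+1, and by induction u_n = 2^{n+1} − 1 for all n ≥ 1.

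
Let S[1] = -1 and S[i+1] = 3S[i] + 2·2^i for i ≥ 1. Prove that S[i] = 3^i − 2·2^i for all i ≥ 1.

Base case: S[1] = -1, and 3^1 − 2·2^1 = 3 − 4 = -1.
Assume S[m] = 3^m − 2·2^m for some m ≥ 1.
Then S[m+1] = 3S[m] + 2·2^m = 3·(3^m − 2·2^m) + 2·2^m = 3^{m+1} − 6·2^m + 2·2^m = 3^{m+1} − 4·2^m = 3^{m+1} − 2·2^{m+1}.
So the formula holds for m+1, and by induction S[i] = 3^i − 2·2^i for all i ≥ 1.

S[i] = 3^i − 2·2^i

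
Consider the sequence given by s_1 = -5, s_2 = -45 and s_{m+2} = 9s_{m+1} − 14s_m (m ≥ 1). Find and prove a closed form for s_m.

Claim: s_m = -7^m + 2^m.

Base cases: s_1 = -5 and -7^1 + 2^1 = -5; s_2 = -45 and -7^2 + 2^2 = -45.
Assume s_j = -7^j + 2^j for all 1 ≤ j ≤ r, where r ≥ 2.
Then s_{r+1} = 9s_r − 14s_{r−1} = 9·(-7^r + 2^r) − 14·(-7^{r−1} + 2^{r−1}) = -(9·7 − 14)7^{r−1} + (9·2 − 14)2^{r−1} = -49·7^{r−1} + 4·2^{r−1} = -7^{r+1} + 2^{r+1}.
Hence s_m = -7^m + 2^m for every m ≥ 1, by strong induction.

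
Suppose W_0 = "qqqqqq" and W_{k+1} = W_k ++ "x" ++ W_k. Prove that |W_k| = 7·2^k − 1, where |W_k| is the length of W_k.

Base case: |W_0| = 6, and 7·2^0 − 1 = 6.
Assume |W_r| = 7·2^r − 1.
Then |W_{r+1}| = |W_r| + 1 + |W_r| = 2|W_r| + 1 = 2(7·2^r − 1) + 1 = 7·2^{r+1} − 2 + 1 = 7·2^{r+1} − 1.
Hence |W_k| = 7·2^k − 1 for every k ≥ 0, by induction.

|W_k| = 7·2^k − 1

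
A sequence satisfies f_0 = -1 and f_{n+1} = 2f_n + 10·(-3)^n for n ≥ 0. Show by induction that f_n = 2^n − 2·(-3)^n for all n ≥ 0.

Base case: f_0 = -1, and 2^0 − 2·(-3)^0 = 1 − 2 = -1.
Assume f_k = 2^k − 2·(-3)^k for some k ≥ 0.
Then f_{k+1} = 2f_k + 10·(-3)^k = 2·(2^k − 2·(-3)^k) + 10·(-3)^k = 2^{k+1} − 4·(-3)^k + 10·(-3)^k = 2^{k+1} + 6·(-3)^k = 2^{k+1} − 2·(-3)^{k+1}.
So the formula holds for k+1, and by induction f_n = 2^n − 2·(-3)^n for all n ≥ 0.

f_n = 2^n − 2·(-3)^n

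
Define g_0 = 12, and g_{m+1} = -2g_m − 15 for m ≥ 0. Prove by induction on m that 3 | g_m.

Base case: g_0 = 12 = 3·4, so 3 | g_0.
Assume 3 | g_r, so g_r = 3t for some integer t.
Then g_{r+1} = -2g_r − 15 = -2·(3t) − 15 = 3(-2t − 5), so 3 | g_{r+1}.
This completes the inductive step, so 3 | g_m for all m ≥ 0.

3 | g_m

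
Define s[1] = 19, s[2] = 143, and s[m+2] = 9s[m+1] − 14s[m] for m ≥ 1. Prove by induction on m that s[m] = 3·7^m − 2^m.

Base cases: s[1] = 19 and 3·7^1 − 2^1 = 19; s[2] = 143 and 3·7^2 − 2^2 = 143.
Assume s[i] = 3·7^i − 2^i for all 1 ≤ i ≤ j, where j ≥ 2.
Then s[j+1] = 9s[j] − 14s[j−1] = 9·(3·7^j − 2^j) − 14·(3·7^{j−1} − 2^{j−1}) = 3·(9·7 − 14)7^{j−1} − (9·2 − 14)2^{j−1} = 147·7^{j−1} − 4·2^{j−1} = 3·7^{j+1} − 2^{j+1}.
Hence s[m] = 3·7^m − 2^m for every m ≥ 1, by strong induction.

s[m] = 3·7^m − 2^m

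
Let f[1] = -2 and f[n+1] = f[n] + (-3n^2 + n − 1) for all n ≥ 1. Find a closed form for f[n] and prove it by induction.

Claim: f[n] = -n^3 + 2n^2 − 2n − 1.

Base case: f[1] = -2, and -1^3 + 2·1^2 − 2·1 − 1 = -2.
Assume f[k] = -k^3 + 2k^2 − 2k − 1.
Then f[k+1] = f[k] + (-3k^2 + k − 1) = (-k^3 + 2k^2 − 2k − 1) + (-3k^2 + k − 1) = -k^3 − k^2 − k − 2,
and -(k+1)^3 + 2·(k+1)^2 − 2·(k+1) − 1 = -k^3 − k^2 − k − 2.
Hence f[n] = -n^3 + 2n^2 − 2n − 1 for every n ≥ 1, by induction.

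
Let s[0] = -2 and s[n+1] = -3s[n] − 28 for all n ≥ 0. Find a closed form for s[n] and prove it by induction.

Claim: s[n] = 5·(-3)^n − 7.

Base case: s[0] = -2, and 5·(-3)^0 − 7 = 5 − 7 = -2.
Assume s[m] = 5·(-3)^m − 7 for some m ≥ 0.
Then s[m+1] = -3s[m] − 28 = -3·(5·(-3)^m − 7) − 28 = -15·(-3)^m + 21 − 28 = 5·(-3)^{m+1} − 7.
So the formula holds for m+1, and by induction s[n] = 5·(-3)^n − 7 for all n ≥ 0.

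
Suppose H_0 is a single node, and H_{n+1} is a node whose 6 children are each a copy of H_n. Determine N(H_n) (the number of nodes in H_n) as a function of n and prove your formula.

Claim: N(H_n) = (6^{n+1} − 1)/5.

Base case: N(H_0) = 1, and (6^{0+1} − 1)/5 = 1.
Assume N(H_k) = (6^{k+1} − 1)/5.
Then N(H_{k+1}) = 1 + 6N(H_k) = 1 + 6·(6^{k+1} − 1)/5 = 1 + (6^{k+2} − 6)/5 = (5 + 6^{k+2} − 6)/5 = (6^{k+2} − 1)/5.
So the formula holds for k+1, and by induction N(H_n) = (6^{n+1} − 1)/5 for all n ≥ 0.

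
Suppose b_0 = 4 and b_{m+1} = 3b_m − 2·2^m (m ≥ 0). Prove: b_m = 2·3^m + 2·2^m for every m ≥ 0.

Base case: b_0 = 4, and 2·3^0 + 2·2^0 = 2 + 2 = 4.
Assume b_k = 2·3^k + 2·2^k for some k ≥ 0.
Then b_{k+1} = 3b_k − 2·2^k = 3·(2·3^k + 2·2^k) − 2·2^k = 2·3^{k+1} + 6·2^k − 2·2^k = 2·3^{k+1} + 4·2^k = 2·3^{k+1} + 2·2^{k+1}.
So the formula holds for k+1, and by induction b_m = 2·3^m + 2·2^m for all m ≥ 0.

b_m = 2·3^m + 2·2^m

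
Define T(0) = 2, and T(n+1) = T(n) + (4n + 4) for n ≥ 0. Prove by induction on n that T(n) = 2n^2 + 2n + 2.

Base case: T(0) = 2, and 2·0^2 + 2·0 + 2 = 2.
Assume T(r) = 2r^2 + 2r + 2.
Then T(r+1) = T(r) + (4r + 4) = (2r^2 + 2r + 2) + (4r + 4) = 2r^2 + 6r + 6,
and 2·(r+1)^2 + 2·(r+1) + 2 = 2r^2 + 6r + 6.
Hence T(n) = 2n^2 + 2n + 2 for every n ≥ 0, by induction.

T(n) = 2n^2 + 2n + 2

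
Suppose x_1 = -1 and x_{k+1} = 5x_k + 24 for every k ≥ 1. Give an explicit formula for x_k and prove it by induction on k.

Claim: x_k = 5^k − 6.

Base case: x_1 = -1, and 5^1 − 6 = 5 − 6 = -1.
Assume x_j = 5^j − 6 for some j ≥ 1.
Then x_{j+1} = 5x_j + 24 = 5·(5^j − 6) + 24 = 5^{j+1} − 30 + 24 = 5^{j+1} − 6.
This completes the inductive step, so x_k = 5^k − 6 for all k ≥ 1.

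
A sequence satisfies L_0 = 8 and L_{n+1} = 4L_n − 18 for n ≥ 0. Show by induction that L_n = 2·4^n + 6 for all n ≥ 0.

Base case: L_0 = 8, and 2·4^0 + 6 = 2 + 6 = 8.
Assume L_r = 2·4^r + 6 for some r ≥ 0.
Then L_{r+1} = 4L_r − 18 = 4·(2·4^r + 6) − 18 = 8·4^r + 24 − 18 = 2·4^{r+1} + 6.
By induction, L_n = 2·4^n + 6 for all n ≥ 0.

L_n = 2·4^n + 6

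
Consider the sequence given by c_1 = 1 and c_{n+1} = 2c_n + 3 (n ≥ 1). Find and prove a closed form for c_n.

Claim: c_n = 2^{n+1} − 3.

Base case: c_1 = 1, and 2^{1+1} − 3 = 4 − 3 = 1.
Assume c_j = 2^{j+1} − 3 for some j ≥ 1.
Then c_{j+1} = 2c_j + 3 = 2·(2^{j+1} − 3) + 3 = 2^{j+2} − 6 + 3 = 2^{j+2} − 3.
By induction, c_n = 2^{n+1} − 3 for all n ≥ 1.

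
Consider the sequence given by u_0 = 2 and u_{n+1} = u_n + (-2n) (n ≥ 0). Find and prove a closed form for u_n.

Claim: u_n = -n^2 + n + 2.

Base case: u_0 = 2, and -0^2 + 0 + 2 = 2.
Assume u_r = -r^2 + r + 2.
Then u_{r+1} = u_r + (-2r) = (-r^2 + r + 2) + (-2r) = -r^2 − r + 2,
and -(r+1)^2 + (r+1) + 2 = -r^2 − r + 2.
This completes the inductive step, so u_n = -n^2 + n + 2 for all n ≥ 0.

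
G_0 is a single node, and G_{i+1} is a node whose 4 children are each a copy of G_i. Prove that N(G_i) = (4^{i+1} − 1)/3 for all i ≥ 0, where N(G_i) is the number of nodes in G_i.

Base case: N(G_0) = 1, and (4^{0+1} − 1)/3 = 1.
Assume N(G_m) = (4^{m+1} − 1)/3.
Then N(G_{m+1}) = 1 + 4N(G_m) = 1 + 4·(4^{m+1} − 1)/3 = 1 + (4^{m+2} − 4)/3 = (3 + 4^{m+2} − 4)/3 = (4^{m+2} − 1)/3.
So the formula holds for m+1, and by induction N(G_i) = (4^{i+1} − 1)/3 for all i ≥ 0.

N(G_i) = (4^{i+1} − 1)/3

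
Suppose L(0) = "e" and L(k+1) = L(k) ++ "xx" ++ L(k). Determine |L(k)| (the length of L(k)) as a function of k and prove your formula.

Claim: |L(k)| = 3·2^k − 2.

Base case: |L(0)| = 1, and 3·2^0 − 2 = 1.
Assume |L(r)| = 3·2^r − 2.
Then |L(r+1)| = |L(r)| + 2 + |L(r)| = 2|L(r)| + 2 = 2(3·2^r − 2) + 2 = 3·2^{r+1} − 4 + 2 = 3·2^{r+1} − 2.
This completes the inductive step, so |L(k)| = 3·2^k − 2 for all k ≥ 0.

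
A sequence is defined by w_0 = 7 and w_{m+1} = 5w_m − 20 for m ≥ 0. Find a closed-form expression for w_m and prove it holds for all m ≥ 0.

Claim: w_m = 2·5^m + 5.

Base case: w_0 = 7, and 2·5^0 + 5 = 2 + 5 = 7.
Assume w_k = 2·5^k + 5 for some k ≥ 0.
Then w_{k+1} = 5w_k − 20 = 5·(2·5^k + 5) − 20 = 10·5^k + 25 − 20 = 2·5^{k+1} + 5.
Hence w_m = 2·5^m + 5 for every m ≥ 0, by induction.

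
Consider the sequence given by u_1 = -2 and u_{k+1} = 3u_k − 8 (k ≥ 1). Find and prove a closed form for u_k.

Claim: u_k = -2·3^k + 4.

Base case: u_1 = -2, and -2·3^1 + 4 = -6 + 4 = -2.
Assume u_r = -2·3^r + 4 for some r ≥ 1.
Then u_{r+1} = 3u_r − 8 = 3·(-2·3^r + 4) − 8 = -6·3^r + 12 − 8 = -2·3^{r+1} + 4.
By induction, u_k = -2·3^k + 4 for all k ≥ 1.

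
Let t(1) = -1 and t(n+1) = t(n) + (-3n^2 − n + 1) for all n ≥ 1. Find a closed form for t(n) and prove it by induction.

Claim: t(n) = -n^3 + n^2 + n − 2.

Base case: t(1) = -1, and -1^3 + 1^2 + 1 − 2 = -1.
Assume t(j) = -j^3 + j^2 + j − 2.
Then t(j+1) = t(j) + (-3j^2 − j + 1) = (-j^3 + j^2 + j − 2) + (-3j^2 − j + 1) = -j^3 − 2j^2 − 1,
and -(j+1)^3 + (j+1)^2 + (j+1) − 2 = -j^3 − 2j^2 − 1.
Hence t(n) = -n^3 + n^2 + n − 2 for every n ≥ 1, by induction.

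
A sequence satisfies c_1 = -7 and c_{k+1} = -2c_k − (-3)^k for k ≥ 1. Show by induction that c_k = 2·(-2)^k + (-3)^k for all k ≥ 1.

Base case: c_1 = -7, and 2·(-2)^1 + (-3)^1 = -4 − 3 = -7.
Assume c_j = 2·(-2)^j + (-3)^j for some j ≥ 1.
Then c_{j+1} = -2c_j − (-3)^j = -2·(2·(-2)^j + (-3)^j) − (-3)^j = 2·(-2)^{j+1} − 2·(-3)^j − (-3)^j = 2·(-2)^{j+1} − 3·(-3)^j = 2·(-2)^{j+1} + (-3)^{j+1}.
So the formula holds for j+1, and by induction c_k = 2·(-2)^k + (-3)^k for all k ≥ 1.

c_k = 2·(-2)^k + (-3)^k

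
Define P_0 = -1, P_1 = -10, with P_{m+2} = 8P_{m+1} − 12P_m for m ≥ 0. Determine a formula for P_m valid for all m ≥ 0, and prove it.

Claim: P_m = 2^m − 2·6^m.

Base cases: P_0 = -1 and 2^0 − 2·6^0 = -1; P_1 = -10 and 2^1 − 2·6^1 = -10.
Assume P_i = 2^i − 2·6^i for all 0 ≤ i ≤ j, where j ≥ 1.
Then P_{j+1} = 8P_j − 12P_{j−1} = 8·(2^j − 2·6^j) − 12·(2^{j−1} − 2·6^{j−1}) = (8·2 − 12)2^{j−1} − 2·(8·6 − 12)6^{j−1} = 4·2^{j−1} − 72·6^{j−1} = 2^{j+1} − 2·6^{j+1}.
By strong induction, P_m = 2^m − 2·6^m for all m ≥ 0.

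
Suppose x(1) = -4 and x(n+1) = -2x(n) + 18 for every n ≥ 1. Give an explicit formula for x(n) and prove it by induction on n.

Claim: x(n) = 5·(-2)^n + 6.

Base case: x(1) = -4, and 5·(-2)^1 + 6 = -10 + 6 = -4.
Assume x(j) = 5·(-2)^j + 6 for some j ≥ 1.
Then x(j+1) = -2x(j) + 18 = -2·(5·(-2)^j + 6) + 18 = -10·(-2)^j − 12 + 18 = 5·(-2)^{j+1} + 6.
By induction, x(n) = 5·(-2)^n + 6 for all n ≥ 1.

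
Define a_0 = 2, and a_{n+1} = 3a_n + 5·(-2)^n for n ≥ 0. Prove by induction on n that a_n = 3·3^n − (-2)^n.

Base case: a_0 = 2, and 3·3^0 − (-2)^0 = 3 − 1 = 2.
Assume a_r = 3·3^r − (-2)^r for some r ≥ 0.
Then a_{r+1} = 3a_r + 5·(-2)^r = 3·(3·3^r − (-2)^r) + 5·(-2)^r = 3·3^{r+1} − 3·(-2)^r + 5·(-2)^r = 3·3^{r+1} + 2·(-2)^r = 3·3^{r+1} − (-2)^{r+1}.
By induction, a_n = 3·3^n − (-2)^n for all n ≥ 0.

a_n = 3·3^n − (-2)^n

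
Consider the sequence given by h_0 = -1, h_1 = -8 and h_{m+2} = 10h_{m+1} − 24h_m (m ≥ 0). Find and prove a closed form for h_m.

Claim: h_m = 4^m − 2·6^m.

Base cases: h_0 = -1 and 4^0 − 2·6^0 = -1; h_1 = -8 and 4^1 − 2·6^1 = -8.
Assume h_i = 4^i − 2·6^i for all 0 ≤ i ≤ j, where j ≥ 1.
Then h_{j+1} = 10h_j − 24h_{j−1} = 10·(4^j − 2·6^j) − 24·(4^{j−1} − 2·6^{j−1}) = (10·4 − 24)4^{j−1} − 2·(10·6 − 24)6^{j−1} = 16·4^{j−1} − 72·6^{j−1} = 4^{j+1} − 2·6^{j+1}.
So the formula holds for j+1, and by strong induction h_m = 4^m − 2·6^m for all m ≥ 0.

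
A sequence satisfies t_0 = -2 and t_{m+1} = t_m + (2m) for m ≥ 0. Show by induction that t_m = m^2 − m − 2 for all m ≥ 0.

Base case: t_0 = -2, and 0^2 − 0 − 2 = -2.
Assume t_k = k^2 − k − 2.
Then t_{k+1} = t_k + (2k) = (k^2 − k − 2) + (2k) = k^2 + k − 2,
and (k+1)^2 − (k+1) − 2 = k^2 + k − 2.
By induction, t_m = m^2 − m − 2 for all m ≥ 0.

t_m = m^2 − m − 2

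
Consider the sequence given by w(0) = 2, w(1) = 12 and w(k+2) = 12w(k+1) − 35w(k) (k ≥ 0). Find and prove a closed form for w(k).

Claim: w(k) = 5^k + 7^k.

Base cases: w(0) = 2 and 5^0 + 7^0 = 2; w(1) = 12 and 5^1 + 7^1 = 12.
Assume w(i) = 5^i + 7^i for all 0 ≤ i ≤ j, where j ≥ 1.
Then w(j+1) = 12w(j) − 35w(j−1) = 12·(5^j + 7^j) − 35·(5^{j−1} + 7^{j−1}) = (12·5 − 35)5^{j−1} + (12·7 − 35)7^{j−1} = 25·5^{j−1} + 49·7^{j−1} = 5^{j+1} + 7^{j+1}.
By strong induction, w(k) = 5^k + 7^k for all k ≥ 0.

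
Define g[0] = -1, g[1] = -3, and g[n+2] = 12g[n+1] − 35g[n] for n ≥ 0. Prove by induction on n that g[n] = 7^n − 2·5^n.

Base cases: g[0] = -1 and 7^0 − 2·5^0 = -1; g[1] = -3 and 7^1 − 2·5^1 = -3.
Assume g[i] = 7^i − 2·5^i for all 0 ≤ i ≤ j, where j ≥ 1.
Then g[j+1] = 12g[j] − 35g[j−1] = 12·(7^j − 2·5^j) − 35·(7^{j−1} − 2·5^{j−1}) = (12·7 − 35)7^{j−1} − 2·(12·5 − 35)5^{j−1} = 49·7^{j−1} − 50·5^{j−1} = 7^{j+1} − 2·5^{j+1}.
This completes the inductive step, so g[n] = 7^n − 2·5^n for all n ≥ 0.

g[n] = 7^n − 2·5^n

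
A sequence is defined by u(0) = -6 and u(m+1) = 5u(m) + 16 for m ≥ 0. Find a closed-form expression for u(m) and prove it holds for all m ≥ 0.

Claim: u(m) = -2·5^m − 4.

Base case: u(0) = -6, and -2·5^0 − 4 = -2 − 4 = -6.
Assume u(j) = -2·5^j − 4 for some j ≥ 0.
Then u(j+1) = 5u(j) + 16 = 5·(-2·5^j − 4) + 16 = -10·5^j − 20 + 16 = -2·5^{j+1} − 4.
So the formula holds for j+1, and by induction u(m) = -2·5^m − 4 for all m ≥ 0.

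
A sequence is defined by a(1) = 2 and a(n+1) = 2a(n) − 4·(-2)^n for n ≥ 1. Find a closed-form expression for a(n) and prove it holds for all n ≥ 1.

Claim: a(n) = 2·2^n + (-2)^n.

Base case: a(1) = 2, and 2·2^1 + (-2)^1 = 4 − 2 = 2.
Assume a(r) = 2·2^r + (-2)^r for some r ≥ 1.
Then a(r+1) = 2a(r) − 4·(-2)^r = 2·(2·2^r + (-2)^r) − 4·(-2)^r = 2·2^{r+1} + 2·(-2)^r − 4·(-2)^r = 2·2^{r+1} − 2·(-2)^r = 2·2^{r+1} + (-2)^{r+1}.
So the formula holds for r+1, and by induction a(n) = 2·2^n + (-2)^n for all n ≥ 1.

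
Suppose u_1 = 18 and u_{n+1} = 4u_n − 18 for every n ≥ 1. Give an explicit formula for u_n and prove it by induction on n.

Claim: u_n = 3·4^n + 6.

Base case: u_1 = 18, and 3·4^1 + 6 = 12 + 6 = 18.
Assume u_m = 3·4^m + 6 for some m ≥ 1.
Then u_{m+1} = 4u_m − 18 = 4·(3·4^m + 6) − 18 = 12·4^m + 24 − 18 = 3·4^{m+1} + 6.
This completes the inductive step, so u_n = 3·4^n + 6 for all n ≥ 1.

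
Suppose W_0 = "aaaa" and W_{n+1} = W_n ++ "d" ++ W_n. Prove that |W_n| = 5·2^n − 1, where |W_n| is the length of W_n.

Base case: |W_0| = 4, and 5·2^0 − 1 = 4.
Assume |W_k| = 5·2^k − 1.
Then |W_{k+1}| = |W_k| + 1 + |W_k| = 2|W_k| + 1 = 2(5·2^k − 1) + 1 = 5·2^{k+1} − 2 + 1 = 5·2^{k+1} − 1.
So the formula holds for k+1, and by induction |W_n| = 5·2^n − 1 for all n ≥ 0.

|W_n| = 5·2^n − 1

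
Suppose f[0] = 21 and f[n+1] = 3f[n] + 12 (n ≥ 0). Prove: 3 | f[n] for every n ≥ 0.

Base case: f[0] = 21 = 3·7, so 3 | f[0].
Assume 3 | f[j], so f[j] = 3t for some integer t.
Then f[j+1] = 3f[j] + 12 = 3·(3t) + 12 = 3(3t + 4), so 3 | f[j+1].
By induction, 3 | f[n] for all n ≥ 0.

3 | f[n]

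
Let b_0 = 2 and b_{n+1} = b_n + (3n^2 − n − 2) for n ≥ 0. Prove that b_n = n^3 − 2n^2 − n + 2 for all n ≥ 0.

Base case: b_0 = 2, and 0^3 − 2·0^2 − 0 + 2 = 2.
Assume b_m = m^3 − 2m^2 − m + 2.
Then b_{m+1} = b_m + (3m^2 − m − 2) = (m^3 − 2m^2 − m + 2) + (3m^2 − m − 2) = m^3 + m^2 − 2m,
and (m+1)^3 − 2·(m+1)^2 − (m+1) + 2 = m^3 + m^2 − 2m.
This completes the inductive step, so b_n = n^3 − 2n^2 − n + 2 for all n ≥ 0.

b_n = n^3 − 2n^2 − n + 2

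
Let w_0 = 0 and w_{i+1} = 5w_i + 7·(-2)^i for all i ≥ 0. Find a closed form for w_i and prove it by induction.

Claim: w_i = 5^i − (-2)^i.

Base case: w_0 = 0, and 5^0 − (-2)^0 = 1 − 1 = 0.
Assume w_r = 5^r − (-2)^r for some r ≥ 0.
Then w_{r+1} = 5w_r + 7·(-2)^r = 5·(5^r − (-2)^r) + 7·(-2)^r = 5^{r+1} − 5·(-2)^r + 7·(-2)^r = 5^{r+1} + 2·(-2)^r = 5^{r+1} − (-2)^{r+1}.
Hence w_i = 5^i − (-2)^i for every i ≥ 0, by induction.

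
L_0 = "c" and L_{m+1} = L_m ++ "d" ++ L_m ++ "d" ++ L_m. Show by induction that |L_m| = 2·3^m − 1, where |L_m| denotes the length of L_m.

Base case: |L_0| = 1, and 2·3^0 − 1 = 1.
Assume |L_j| = 2·3^j − 1.
Then |L_{j+1}| = 3|L_j| + 2 = 3(2·3^j − 1) + 2 = 2·3^{j+1} − 3 + 2 = 2·3^{j+1} − 1.
Hence |L_m| = 2·3^m − 1 for every m ≥ 0, by induction.

|L_m| = 2·3^m − 1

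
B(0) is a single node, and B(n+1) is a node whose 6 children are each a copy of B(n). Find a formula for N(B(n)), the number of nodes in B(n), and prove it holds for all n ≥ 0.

Claim: N(B(n)) = (6^{n+1} − 1)/5.

Base case: N(B(0)) = 1, and (6^{0+1} − 1)/5 = 1.
Assume N(B(k)) = (6^{k+1} − 1)/5.
Then N(B(k+1)) = 1 + 6N(B(k)) = 1 + 6·(6^{k+1} − 1)/5 = 1 + (6^{k+2} − 6)/5 = (5 + 6^{k+2} − 6)/5 = (6^{k+2} − 1)/5.
By induction, N(B(n)) = (6^{n+1} − 1)/5 for all n ≥ 0.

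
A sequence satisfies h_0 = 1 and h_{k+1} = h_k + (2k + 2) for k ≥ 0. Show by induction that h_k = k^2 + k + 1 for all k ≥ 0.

Base case: h_0 = 1, and 0^2 + 0 + 1 = 1.
Assume h_j = j^2 + j + 1.
Then h_{j+1} = h_j + (2j + 2) = (j^2 + j + 1) + (2j + 2) = j^2 + 3j + 3,
and (j+1)^2 + (j+1) + 1 = j^2 + 3j + 3.
Hence h_k = k^2 + k + 1 for every k ≥ 0, by induction.

h_k = k^2 + k + 1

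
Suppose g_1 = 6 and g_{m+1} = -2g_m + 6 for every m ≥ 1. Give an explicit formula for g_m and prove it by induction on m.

Claim: g_m = -2·(-2)^m + 2.

Base case: g_1 = 6, and -2·(-2)^1 + 2 = 4 + 2 = 6.
Assume g_j = -2·(-2)^j + 2 for some j ≥ 1.
Then g_{j+1} = -2g_j + 6 = -2·(-2·(-2)^j + 2) + 6 = 4·(-2)^j − 4 + 6 = -2·(-2)^{j+1} + 2.
Hence g_m = -2·(-2)^m + 2 for every m ≥ 1, by induction.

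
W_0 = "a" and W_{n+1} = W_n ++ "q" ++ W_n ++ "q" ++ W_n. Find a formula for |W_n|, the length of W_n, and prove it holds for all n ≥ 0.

Claim: |W_n| = 2·3^n − 1.

Base case: |W_0| = 1, and 2·3^0 − 1 = 1.
Assume |W_m| = 2·3^m − 1.
Then |W_{m+1}| = 3|W_m| + 2 = 3(2·3^m − 1) + 2 = 2·3^{m+1} − 3 + 2 = 2·3^{m+1} − 1.
Hence |W_n| = 2·3^n − 1 for every n ≥ 0, by induction.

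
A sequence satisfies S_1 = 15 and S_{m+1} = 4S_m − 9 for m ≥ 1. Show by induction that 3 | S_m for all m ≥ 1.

Base case: S_1 = 15 = 3·5, so 3 | S_1.
Assume 3 | S_j, so S_j = 3t for some integer t.
Then S_{j+1} = 4S_j − 9 = 4·(3t) − 9 = 3(4t − 3), so 3 | S_{j+1}.
This completes the inductive step, so 3 | S_m for all m ≥ 1.

3 | S_m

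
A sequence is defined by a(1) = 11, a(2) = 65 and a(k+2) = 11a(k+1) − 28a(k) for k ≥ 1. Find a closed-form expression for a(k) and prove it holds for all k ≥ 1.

Claim: a(k) = 7^k + 4^k.

Base cases: a(1) = 11 and 7^1 + 4^1 = 11; a(2) = 65 and 7^2 + 4^2 = 65.
Assume a(j) = 7^j + 4^j for all 1 ≤ j ≤ m, where m ≥ 2.
Then a(m+1) = 11a(m) − 28a(m−1) = 11·(7^m + 4^m) − 28·(7^{m−1} + 4^{m−1}) = (11·7 − 28)7^{m−1} + (11·4 − 28)4^{m−1} = 49·7^{m−1} + 16·4^{m−1} = 7^{m+1} + 4^{m+1}.
So the formula holds for m+1, and by strong induction a(k) = 7^k + 4^k for all k ≥ 1.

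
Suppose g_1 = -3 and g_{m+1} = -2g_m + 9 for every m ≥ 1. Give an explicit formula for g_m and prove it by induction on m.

Claim: g_m = 3·(-2)^m + 3.

Base case: g_1 = -3, and 3·(-2)^1 + 3 = -6 + 3 = -3.
Assume g_r = 3·(-2)^r + 3 for some r ≥ 1.
Then g_{r+1} = -2g_r + 9 = -2·(3·(-2)^r + 3) + 9 = -6·(-2)^r − 6 + 9 = 3·(-2)^{r+1} + 3.
By induction, g_m = 3·(-2)^m + 3 for all m ≥ 1.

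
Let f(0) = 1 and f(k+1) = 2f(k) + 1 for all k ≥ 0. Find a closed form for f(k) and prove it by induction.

Claim: f(k) = 2^{k+1} − 1.

Base case: f(0) = 1, and 2^{0+1} − 1 = 2 − 1 = 1.
Assume f(m) = 2^{m+1} − 1 for some m ≥ 0.
Then f(m+1) = 2f(m) + 1 = 2·(2^{m+1} − 1) + 1 = 2^{m+2} − 2 + 1 = 2^{m+2} − 1.
This completes the inductive step, so f(k) = 2^{k+1} − 1 for all k ≥ 0.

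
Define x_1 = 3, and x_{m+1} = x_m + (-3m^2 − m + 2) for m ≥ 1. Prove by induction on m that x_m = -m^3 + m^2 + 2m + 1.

Base case: x_1 = 3, and -1^3 + 1^2 + 2·1 + 1 = 3.
Assume x_j = -j^3 + j^2 + 2j + 1.
Then x_{j+1} = x_j + (-3j^2 − j + 2) = (-j^3 + j^2 + 2j + 1) + (-3j^2 − j + 2) = -j^3 − 2j^2 + j + 3,
and -(j+1)^3 + (j+1)^2 + 2·(j+1) + 1 = -j^3 − 2j^2 + j + 3.
Hence x_m = -m^3 + m^2 + 2m + 1 for every m ≥ 1, by induction.

x_m = -m^3 + m^2 + 2m + 1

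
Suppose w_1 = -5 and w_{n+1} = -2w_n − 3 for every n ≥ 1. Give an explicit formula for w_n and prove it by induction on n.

Claim: w_n = 2·(-2)^n − 1.

Base case: w_1 = -5, and 2·(-2)^1 − 1 = -4 − 1 = -5.
Assume w_k = 2·(-2)^k − 1 for some k ≥ 1.
Then w_{k+1} = -2w_k − 3 = -2·(2·(-2)^k − 1) − 3 = -4·(-2)^k + 2 − 3 = 2·(-2)^{k+1} − 1.
This completes the inductive step, so w_n = 2·(-2)^n − 1 for all n ≥ 1.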